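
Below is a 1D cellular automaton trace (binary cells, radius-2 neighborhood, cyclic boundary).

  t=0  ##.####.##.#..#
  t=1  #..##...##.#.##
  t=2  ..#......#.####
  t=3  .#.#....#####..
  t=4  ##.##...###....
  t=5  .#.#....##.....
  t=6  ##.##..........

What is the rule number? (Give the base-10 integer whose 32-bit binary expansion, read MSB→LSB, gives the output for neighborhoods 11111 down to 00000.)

2164058532

  [31] ##### => #  t=3,i=10
  [30] ####. => .  t=0,i=5
  [29] ###.# => .  t=0,i=1
  [28] ###.. => .  t=1,i=0
  [27] ##.## => .  t=0,i=2
  [26] ##.#. => .  t=0,i=10
  [25] ##..# => .  t=1,i=1
  [24] ##... => .  t=1,i=5
  [23] #.### => #  t=0,i=3
  [22] #.##. => #  t=0,i=8
  [21] #.#.# => #  t=1,i=11
  [20] #.#.. => #  t=0,i=11
  [19] #..## => #  t=0,i=13
  [18] #..#. => #  t=2,i=1
  [17] #...# => .  t=1,i=6
  [16] #.... => .  t=2,i=4
  [15] .#### => #  t=0,i=4
  [14] .###. => #  t=0,i=0
  [13] .##.# => #  t=0,i=9
  [12] .##.. => .  t=1,i=4
  [11] .#.## => #  t=1,i=12
  [10] .#.#. => .  t=3,i=2
  [9] .#..# => .  t=0,i=12
  [8] .#... => #  t=2,i=3
  [7] ..### => #  t=0,i=14
  [6] ..##. => .  t=1,i=3
  [5] ..#.# => #  t=2,i=9
  [4] ..#.. => .  t=2,i=2
  [3] ...## => .  t=1,i=7
  [2] ...#. => #  t=2,i=8
  [1] ....# => .  t=2,i=7
  [0] ..... => .  t=2,i=5
  bits 10000000111111001110100110100100 = 2164058532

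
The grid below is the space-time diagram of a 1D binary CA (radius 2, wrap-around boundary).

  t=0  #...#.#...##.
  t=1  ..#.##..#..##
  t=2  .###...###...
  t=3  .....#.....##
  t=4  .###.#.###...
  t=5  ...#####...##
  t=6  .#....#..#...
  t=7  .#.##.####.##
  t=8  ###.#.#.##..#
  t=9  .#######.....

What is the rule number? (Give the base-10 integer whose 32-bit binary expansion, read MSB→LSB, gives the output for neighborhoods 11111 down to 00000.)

  nb #####: next=.  (t=5,i=5, bit31=0)
  nb ####.: next=#  (t=5,i=6, bit30=1)
  nb ###.#: next=#  (t=4,i=3, bit29=1)
  nb ###..: next=.  (t=2,i=3, bit28=0)
  nb ##.##: next=.  (t=7,i=5, bit27=0)
  nb ##.#.: next=#  (t=0,i=12, bit26=1)
  nb ##..#: next=.  (t=1,i=0, bit25=0)
  nb ##...: next=.  (t=2,i=4, bit24=0)
  nb #.###: next=#  (t=4,i=7, bit23=1)
  nb #.##.: next=.  (t=1,i=4, bit22=0)
  nb #.#.#: next=#  (t=4,i=5, bit21=1)
  nb #.#..: next=.  (t=0,i=0, bit20=0)
  nb #..##: next=.  (t=1,i=10, bit19=0)
  nb #..#.: next=#  (t=1,i=1, bit18=1)
  nb #...#: next=#  (t=0,i=2, bit17=1)
  nb #....: next=#  (t=2,i=11, bit16=1)
  nb .####: next=.  (t=5,i=4, bit15=0)
  nb .###.: next=.  (t=2,i=2, bit14=0)
  nb .##.#: next=#  (t=0,i=11, bit13=1)
  nb .##..: next=.  (t=1,i=5, bit12=0)
  nb .#.##: next=#  (t=1,i=3, bit11=1)
  nb .#.#.: next=#  (t=0,i=5, bit10=1)
  nb .#..#: next=#  (t=1,i=9, bit9=1)
  nb .#...: next=.  (t=0,i=1, bit8=0)
  nb ..###: next=.  (t=2,i=1, bit7=0)
  nb ..##.: next=.  (t=0,i=10, bit6=0)
  nb ..#.#: next=#  (t=0,i=4, bit5=1)
  nb ..#..: next=#  (t=1,i=8, bit4=1)
  nb ...##: next=.  (t=0,i=9, bit3=0)
  nb ...#.: next=.  (t=0,i=3, bit2=0)
  nb ....#: next=#  (t=2,i=12, bit1=1)
  nb .....: next=#  (t=3,i=2, bit0=1)
  bits 01100100101001110010111000110011 = 1688677939

1688677939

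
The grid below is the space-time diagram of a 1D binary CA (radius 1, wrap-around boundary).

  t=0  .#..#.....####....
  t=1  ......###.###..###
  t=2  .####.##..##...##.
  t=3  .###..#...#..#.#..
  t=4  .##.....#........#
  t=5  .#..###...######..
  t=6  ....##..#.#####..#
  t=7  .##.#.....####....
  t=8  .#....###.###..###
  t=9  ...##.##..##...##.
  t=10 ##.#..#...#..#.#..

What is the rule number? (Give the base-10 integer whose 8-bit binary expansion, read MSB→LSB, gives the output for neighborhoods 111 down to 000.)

137

  [7] ### => #  t=0,i=11
  [6] ##. => .  t=0,i=13
  [5] #.# => .  t=1,i=9
  [4] #.. => .  t=0,i=2
  [3] .## => #  t=0,i=10
  [2] .#. => .  t=0,i=1
  [1] ..# => .  t=0,i=0
  [0] ... => #  t=0,i=6
  bits 10001001 = 137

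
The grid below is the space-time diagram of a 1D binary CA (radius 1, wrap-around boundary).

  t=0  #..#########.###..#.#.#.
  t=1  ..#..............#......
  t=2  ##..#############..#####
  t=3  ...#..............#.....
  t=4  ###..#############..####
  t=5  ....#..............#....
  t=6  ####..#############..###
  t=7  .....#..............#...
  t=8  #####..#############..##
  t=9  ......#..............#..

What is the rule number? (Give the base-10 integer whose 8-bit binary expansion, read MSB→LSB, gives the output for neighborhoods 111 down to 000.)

  nb ###: next=.  (t=0,i=4, bit7=0)
  nb ##.: next=.  (t=0,i=11, bit6=0)
  nb #.#: next=.  (t=0,i=12, bit5=0)
  nb #..: next=.  (t=0,i=1, bit4=0)
  nb .##: next=.  (t=0,i=3, bit3=0)
  nb .#.: next=.  (t=0,i=0, bit2=0)
  nb ..#: next=#  (t=0,i=2, bit1=1)
  nb ...: next=#  (t=1,i=0, bit0=1)
  bits 00000011 = 3

3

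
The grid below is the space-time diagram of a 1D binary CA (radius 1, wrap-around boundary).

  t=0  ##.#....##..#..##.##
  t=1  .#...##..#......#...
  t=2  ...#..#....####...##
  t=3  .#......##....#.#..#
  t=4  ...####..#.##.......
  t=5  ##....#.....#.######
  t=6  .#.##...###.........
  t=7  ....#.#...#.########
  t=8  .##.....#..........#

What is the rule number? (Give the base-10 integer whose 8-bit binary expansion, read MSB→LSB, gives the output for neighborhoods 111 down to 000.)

  ### -> .   bit 7 = 0  t=0,i=0
  ##. -> #   bit 6 = 1  t=0,i=1
  #.# -> .   bit 5 = 0  t=0,i=2
  #.. -> .   bit 4 = 0  t=0,i=4
  .## -> .   bit 3 = 0  t=0,i=8
  .#. -> .   bit 2 = 0  t=0,i=3
  ..# -> .   bit 1 = 0  t=0,i=7
  ... -> #   bit 0 = 1  t=0,i=5
  bits 01000001 = 65

65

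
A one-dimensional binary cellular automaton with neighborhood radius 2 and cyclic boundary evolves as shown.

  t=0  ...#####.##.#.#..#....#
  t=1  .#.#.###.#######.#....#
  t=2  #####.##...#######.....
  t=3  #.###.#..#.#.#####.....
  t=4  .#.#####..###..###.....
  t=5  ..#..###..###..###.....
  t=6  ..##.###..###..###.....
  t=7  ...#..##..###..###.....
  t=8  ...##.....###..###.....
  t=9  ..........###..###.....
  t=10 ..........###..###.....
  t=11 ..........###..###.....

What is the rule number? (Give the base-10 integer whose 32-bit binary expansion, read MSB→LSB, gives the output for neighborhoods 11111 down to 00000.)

  #####|#  b31=1 t=0,i=5
  ####.|#  b30=1 t=0,i=6
  ###.#|#  b29=1 t=0,i=7
  ###..|#  b28=1 t=2,i=17
  ##.##|.  b27=0 t=0,i=8
  ##.#.|#  b26=1 t=0,i=11
  ##..#|.  b25=0 t=4,i=8
  ##...|.  b24=0 t=2,i=8
  #.###|.  b23=0 t=1,i=5
  #.##.|#  b22=1 t=0,i=9
  #.#.#|#  b21=1 t=0,i=12
  #.#..|#  b20=1 t=0,i=14
  #..##|.  b19=0 t=4,i=9
  #..#.|.  b18=0 t=0,i=16
  #...#|#  b17=1 t=0,i=1
  #....|.  b16=0 t=0,i=19
  .####|.  b15=0 t=0,i=4
  .###.|#  b14=1 t=1,i=6
  .##.#|#  b13=1 t=0,i=10
  .##..|.  b12=0 t=2,i=7
  .#.##|#  b11=1 t=1,i=4
  .#.#.|#  b10=1 t=0,i=13
  .#..#|#  b9=1 t=0,i=15
  .#...|.  b8=0 t=0,i=0
  ..###|#  b7=1 t=0,i=3
  ..##.|.  b6=0 t=6,i=2
  ..#.#|.  b5=0 t=1,i=22
  ..#..|#  b4=1 t=0,i=17
  ...##|.  b3=0 t=0,i=2
  ...#.|.  b2=0 t=0,i=21
  ....#|.  b1=0 t=0,i=20
  .....|.  b0=0 t=2,i=20
  bits 11110100011100100110111010010000 = 4101140112

4101140112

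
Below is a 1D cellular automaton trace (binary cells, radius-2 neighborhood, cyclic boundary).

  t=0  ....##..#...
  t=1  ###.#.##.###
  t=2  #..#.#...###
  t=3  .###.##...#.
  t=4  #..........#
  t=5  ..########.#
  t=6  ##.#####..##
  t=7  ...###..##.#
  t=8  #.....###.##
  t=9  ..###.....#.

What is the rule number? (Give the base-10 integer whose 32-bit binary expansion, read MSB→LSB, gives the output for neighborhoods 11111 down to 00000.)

  #####|#  b31=1 t=1,i=0
  ####.|.  b30=0 t=1,i=1
  ###.#|.  b29=0 t=1,i=2
  ###..|.  b28=0 t=2,i=0
  ##.##|.  b27=0 t=1,i=8
  ##.#.|#  b26=1 t=1,i=3
  ##..#|#  b25=1 t=0,i=6
  ##...|.  b24=0 t=3,i=7
  #.###|#  b23=1 t=1,i=9
  #.##.|.  b22=0 t=1,i=6
  #.#.#|.  b21=0 t=1,i=4
  #.#..|#  b20=1 t=2,i=5
  #..##|#  b19=1 t=3,i=0
  #..#.|#  b18=1 t=0,i=7
  #...#|.  b17=0 t=2,i=7
  #....|#  b16=1 t=0,i=10
  .####|#  b15=1 t=1,i=10
  .###.|.  b14=0 t=3,i=2
  .##.#|.  b13=0 t=1,i=7
  .##..|.  b12=0 t=0,i=5
  .#.##|#  b11=1 t=1,i=5
  .#.#.|.  b10=0 t=2,i=4
  .#..#|#  b9=1 t=3,i=11
  .#...|#  b8=1 t=0,i=9
  ..###|.  b7=0 t=2,i=9
  ..##.|#  b6=1 t=0,i=4
  ..#.#|#  b5=1 t=2,i=3
  ..#..|.  b4=0 t=0,i=8
  ...##|.  b3=0 t=0,i=3
  ...#.|.  b2=0 t=3,i=9
  ....#|#  b1=1 t=0,i=2
  .....|#  b0=1 t=0,i=0
  bits 10000110100111011000101101100011 = 2258471779

2258471779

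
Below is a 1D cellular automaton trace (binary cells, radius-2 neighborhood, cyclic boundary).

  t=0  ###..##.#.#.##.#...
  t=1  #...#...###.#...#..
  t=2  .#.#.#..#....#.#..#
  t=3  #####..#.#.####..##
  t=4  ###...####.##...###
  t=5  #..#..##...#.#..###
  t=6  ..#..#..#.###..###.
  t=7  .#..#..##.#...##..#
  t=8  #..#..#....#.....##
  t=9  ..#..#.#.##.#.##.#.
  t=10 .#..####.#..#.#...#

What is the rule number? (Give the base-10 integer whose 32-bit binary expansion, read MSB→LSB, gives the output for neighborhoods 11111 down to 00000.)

  nb #####: next=#  (t=3,i=0, bit31=1)
  nb ####.: next=.  (t=3,i=3, bit30=0)
  nb ###.#: next=.  (t=1,i=10, bit29=0)
  nb ###..: next=.  (t=0,i=2, bit28=0)
  nb ##.##: next=.  (t=4,i=10, bit27=0)
  nb ##.#.: next=.  (t=0,i=7, bit26=0)
  nb ##..#: next=.  (t=0,i=3, bit25=0)
  nb ##...: next=#  (t=4,i=3, bit24=1)
  nb #.###: next=#  (t=3,i=11, bit23=1)
  nb #.##.: next=#  (t=0,i=12, bit22=1)
  nb #.#.#: next=#  (t=0,i=8, bit21=1)
  nb #.#..: next=.  (t=0,i=15, bit20=0)
  nb #..##: next=#  (t=0,i=4, bit19=1)
  nb #..#.: next=#  (t=1,i=18, bit18=1)
  nb #...#: next=.  (t=0,i=17, bit17=0)
  nb #....: next=.  (t=2,i=10, bit16=0)
  nb .####: next=#  (t=3,i=12, bit15=1)
  nb .###.: next=.  (t=0,i=1, bit14=0)
  nb .##.#: next=.  (t=0,i=6, bit13=0)
  nb .##..: next=.  (t=4,i=12, bit12=0)
  nb .#.##: next=.  (t=0,i=11, bit11=0)
  nb .#.#.: next=#  (t=0,i=9, bit10=1)
  nb .#..#: next=.  (t=1,i=17, bit9=0)
  nb .#...: next=#  (t=0,i=16, bit8=1)
  nb ..###: next=#  (t=0,i=0, bit7=1)
  nb ..##.: next=.  (t=0,i=5, bit6=0)
  nb ..#.#: next=#  (t=2,i=13, bit5=1)
  nb ..#..: next=.  (t=1,i=0, bit4=0)
  nb ...##: next=.  (t=0,i=18, bit3=0)
  nb ...#.: next=#  (t=1,i=3, bit2=1)
  nb ....#: next=#  (t=2,i=11, bit1=1)
  nb .....: next=#  (t=8,i=14, bit0=1)
  bits 10000001111011001000010110100111 = 2179761575

2179761575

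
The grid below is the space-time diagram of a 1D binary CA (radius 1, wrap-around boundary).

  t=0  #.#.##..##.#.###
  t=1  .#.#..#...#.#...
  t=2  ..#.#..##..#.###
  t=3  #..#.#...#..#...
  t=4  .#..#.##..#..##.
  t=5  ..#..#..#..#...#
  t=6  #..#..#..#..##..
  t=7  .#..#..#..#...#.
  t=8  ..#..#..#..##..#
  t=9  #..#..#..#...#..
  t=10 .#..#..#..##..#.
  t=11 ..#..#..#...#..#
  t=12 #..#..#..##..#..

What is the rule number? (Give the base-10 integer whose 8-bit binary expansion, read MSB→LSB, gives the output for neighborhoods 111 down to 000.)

  [7] ### => .  t=0,i=14
  [6] ##. => .  t=0,i=0
  [5] #.# => #  t=0,i=1
  [4] #.. => #  t=0,i=6
  [3] .## => .  t=0,i=4
  [2] .#. => .  t=0,i=2
  [1] ..# => .  t=0,i=7
  [0] ... => #  t=1,i=8
  bits 00110001 = 49

49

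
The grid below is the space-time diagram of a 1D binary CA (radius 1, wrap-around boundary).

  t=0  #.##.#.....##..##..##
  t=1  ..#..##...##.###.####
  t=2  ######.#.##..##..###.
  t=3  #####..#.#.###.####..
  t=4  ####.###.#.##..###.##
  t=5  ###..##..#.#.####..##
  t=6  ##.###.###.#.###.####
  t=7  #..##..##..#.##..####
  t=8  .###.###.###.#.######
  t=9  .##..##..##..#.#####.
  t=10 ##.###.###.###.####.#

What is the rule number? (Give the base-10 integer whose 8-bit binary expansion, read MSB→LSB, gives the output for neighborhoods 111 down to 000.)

158

  [7] ### => #  t=0,i=20
  [6] ##. => .  t=0,i=0
  [5] #.# => .  t=0,i=1
  [4] #.. => #  t=0,i=6
  [3] .## => #  t=0,i=2
  [2] .#. => #  t=0,i=5
  [1] ..# => #  t=0,i=10
  [0] ... => .  t=0,i=7
  bits 10011110 = 158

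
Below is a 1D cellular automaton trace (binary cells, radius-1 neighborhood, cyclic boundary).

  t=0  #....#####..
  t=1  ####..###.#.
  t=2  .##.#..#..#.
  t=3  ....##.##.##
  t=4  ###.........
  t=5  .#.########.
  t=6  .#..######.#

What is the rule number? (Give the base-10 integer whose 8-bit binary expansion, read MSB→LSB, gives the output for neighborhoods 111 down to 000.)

149

  [7] ### => #  t=0,i=6
  [6] ##. => .  t=0,i=9
  [5] #.# => .  t=1,i=9
  [4] #.. => #  t=0,i=1
  [3] .## => .  t=0,i=5
  [2] .#. => #  t=0,i=0
  [1] ..# => .  t=0,i=4
  [0] ... => #  t=0,i=2
  bits 10010101 = 149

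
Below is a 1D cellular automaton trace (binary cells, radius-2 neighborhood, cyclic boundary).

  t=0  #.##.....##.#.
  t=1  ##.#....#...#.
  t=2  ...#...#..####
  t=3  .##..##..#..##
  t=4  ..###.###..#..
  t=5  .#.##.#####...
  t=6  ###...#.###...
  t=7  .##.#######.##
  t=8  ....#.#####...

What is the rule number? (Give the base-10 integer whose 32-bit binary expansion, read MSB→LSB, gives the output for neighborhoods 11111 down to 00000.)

4072560684

  #####|#  b31=1 t=5,i=8
  ####.|#  b30=1 t=2,i=12
  ###.#|#  b29=1 t=4,i=4
  ###..|#  b28=1 t=2,i=13
  ##.##|.  b27=0 t=3,i=0
  ##.#.|.  b26=0 t=0,i=11
  ##..#|#  b25=1 t=3,i=3
  ##...|.  b24=0 t=0,i=4
  #.###|#  b23=1 t=4,i=6
  #.##.|.  b22=0 t=0,i=2
  #.#.#|#  b21=1 t=0,i=0
  #.#..|#  b20=1 t=1,i=3
  #..##|#  b19=1 t=2,i=9
  #..#.|#  b18=1 t=3,i=8
  #...#|#  b17=1 t=1,i=10
  #....|.  b16=0 t=0,i=5
  .####|.  b15=0 t=2,i=11
  .###.|#  b14=1 t=4,i=3
  .##.#|.  b13=0 t=0,i=10
  .##..|#  b12=1 t=0,i=3
  .#.##|#  b11=1 t=0,i=1
  .#.#.|.  b10=0 t=0,i=13
  .#..#|.  b9=0 t=2,i=8
  .#...|.  b8=0 t=1,i=4
  ..###|.  b7=0 t=2,i=10
  ..##.|.  b6=0 t=0,i=9
  ..#.#|#  b5=1 t=1,i=12
  ..#..|.  b4=0 t=1,i=8
  ...##|#  b3=1 t=0,i=8
  ...#.|#  b2=1 t=1,i=7
  ....#|.  b1=0 t=0,i=7
  .....|.  b0=0 t=0,i=6
  bits 11110010101111100101100000101100 = 4072560684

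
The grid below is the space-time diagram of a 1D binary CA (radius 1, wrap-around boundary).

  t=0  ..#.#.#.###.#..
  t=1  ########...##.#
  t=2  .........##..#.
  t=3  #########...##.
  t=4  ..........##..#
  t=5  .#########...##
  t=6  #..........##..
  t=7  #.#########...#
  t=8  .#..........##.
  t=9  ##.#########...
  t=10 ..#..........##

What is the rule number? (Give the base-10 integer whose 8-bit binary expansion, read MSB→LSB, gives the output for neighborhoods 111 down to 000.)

  ### -> .   bit 7 = 0  t=0,i=9
  ##. -> .   bit 6 = 0  t=0,i=10
  #.# -> #   bit 5 = 1  t=0,i=3
  #.. -> .   bit 4 = 0  t=0,i=13
  .## -> .   bit 3 = 0  t=0,i=8
  .#. -> #   bit 2 = 1  t=0,i=2
  ..# -> #   bit 1 = 1  t=0,i=1
  ... -> #   bit 0 = 1  t=0,i=0
  bits 00100111 = 39

39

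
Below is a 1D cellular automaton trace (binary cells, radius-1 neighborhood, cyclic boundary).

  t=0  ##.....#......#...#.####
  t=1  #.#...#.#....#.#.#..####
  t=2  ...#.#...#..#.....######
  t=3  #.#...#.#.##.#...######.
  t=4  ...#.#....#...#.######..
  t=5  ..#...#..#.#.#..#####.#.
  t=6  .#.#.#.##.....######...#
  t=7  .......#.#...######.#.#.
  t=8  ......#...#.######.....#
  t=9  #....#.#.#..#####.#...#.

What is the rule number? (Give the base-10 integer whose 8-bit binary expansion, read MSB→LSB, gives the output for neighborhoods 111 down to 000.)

  ###|#  b7=1 t=0,i=0
  ##.|.  b6=0 t=0,i=1
  #.#|.  b5=0 t=0,i=19
  #..|#  b4=1 t=0,i=2
  .##|#  b3=1 t=0,i=20
  .#.|.  b2=0 t=0,i=7
  ..#|#  b1=1 t=0,i=6
  ...|.  b0=0 t=0,i=3
  bits 10011010 = 154

154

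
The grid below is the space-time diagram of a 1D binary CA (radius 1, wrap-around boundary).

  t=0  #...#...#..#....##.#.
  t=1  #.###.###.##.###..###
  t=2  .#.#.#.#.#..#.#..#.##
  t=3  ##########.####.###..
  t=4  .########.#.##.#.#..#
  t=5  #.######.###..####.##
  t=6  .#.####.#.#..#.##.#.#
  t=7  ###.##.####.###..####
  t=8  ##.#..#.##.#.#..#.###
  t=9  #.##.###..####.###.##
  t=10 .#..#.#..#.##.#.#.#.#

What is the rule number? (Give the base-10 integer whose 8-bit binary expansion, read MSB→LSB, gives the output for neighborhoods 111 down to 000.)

167

  ###|#  b7=1 t=1,i=3
  ##.|.  b6=0 t=0,i=17
  #.#|#  b5=1 t=0,i=18
  #..|.  b4=0 t=0,i=1
  .##|.  b3=0 t=0,i=16
  .#.|#  b2=1 t=0,i=0
  ..#|#  b1=1 t=0,i=3
  ...|#  b0=1 t=0,i=2
  bits 10100111 = 167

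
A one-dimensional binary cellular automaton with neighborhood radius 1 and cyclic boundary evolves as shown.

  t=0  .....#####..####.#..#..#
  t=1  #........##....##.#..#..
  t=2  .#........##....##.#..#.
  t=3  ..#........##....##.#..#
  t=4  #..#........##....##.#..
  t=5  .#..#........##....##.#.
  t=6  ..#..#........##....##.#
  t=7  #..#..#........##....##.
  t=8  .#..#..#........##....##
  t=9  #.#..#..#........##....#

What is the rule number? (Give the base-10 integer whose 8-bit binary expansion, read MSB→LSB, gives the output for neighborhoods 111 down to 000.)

  ###|.  b7=0 t=0,i=6
  ##.|#  b6=1 t=0,i=9
  #.#|#  b5=1 t=0,i=16
  #..|#  b4=1 t=0,i=0
  .##|.  b3=0 t=0,i=5
  .#.|.  b2=0 t=0,i=17
  ..#|.  b1=0 t=0,i=4
  ...|.  b0=0 t=0,i=1
  bits 01110000 = 112

112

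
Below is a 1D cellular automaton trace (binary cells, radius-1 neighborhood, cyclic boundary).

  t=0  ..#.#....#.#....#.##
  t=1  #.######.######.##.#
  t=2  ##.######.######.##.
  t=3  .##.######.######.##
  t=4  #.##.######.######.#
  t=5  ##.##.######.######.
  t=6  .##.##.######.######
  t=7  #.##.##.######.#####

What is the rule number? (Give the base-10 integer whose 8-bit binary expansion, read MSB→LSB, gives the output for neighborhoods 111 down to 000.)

  nb ###: next=#  (t=1,i=3, bit7=1)
  nb ##.: next=#  (t=0,i=19, bit6=1)
  nb #.#: next=#  (t=0,i=3, bit5=1)
  nb #..: next=#  (t=0,i=0, bit4=1)
  nb .##: next=.  (t=0,i=18, bit3=0)
  nb .#.: next=#  (t=0,i=2, bit2=1)
  nb ..#: next=.  (t=0,i=1, bit1=0)
  nb ...: next=#  (t=0,i=6, bit0=1)
  bits 11110101 = 245

245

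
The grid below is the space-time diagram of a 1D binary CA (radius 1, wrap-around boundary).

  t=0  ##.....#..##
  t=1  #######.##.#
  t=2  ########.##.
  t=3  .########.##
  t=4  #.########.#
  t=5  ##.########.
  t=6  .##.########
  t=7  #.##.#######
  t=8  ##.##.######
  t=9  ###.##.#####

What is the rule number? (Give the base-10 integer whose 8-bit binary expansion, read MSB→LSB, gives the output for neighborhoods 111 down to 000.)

  [7] ### => #  t=0,i=0
  [6] ##. => #  t=0,i=1
  [5] #.# => #  t=1,i=7
  [4] #.. => #  t=0,i=2
  [3] .## => .  t=0,i=10
  [2] .#. => .  t=0,i=7
  [1] ..# => #  t=0,i=6
  [0] ... => #  t=0,i=3
  bits 11110011 = 243

243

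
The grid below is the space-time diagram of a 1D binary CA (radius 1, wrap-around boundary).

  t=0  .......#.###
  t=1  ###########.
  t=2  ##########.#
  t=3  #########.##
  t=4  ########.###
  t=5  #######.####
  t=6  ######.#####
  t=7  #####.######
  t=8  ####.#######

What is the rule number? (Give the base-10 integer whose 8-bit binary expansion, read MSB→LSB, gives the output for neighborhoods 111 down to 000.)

191

  nb ###: next=#  (t=0,i=10, bit7=1)
  nb ##.: next=.  (t=0,i=11, bit6=0)
  nb #.#: next=#  (t=0,i=8, bit5=1)
  nb #..: next=#  (t=0,i=0, bit4=1)
  nb .##: next=#  (t=0,i=9, bit3=1)
  nb .#.: next=#  (t=0,i=7, bit2=1)
  nb ..#: next=#  (t=0,i=6, bit1=1)
  nb ...: next=#  (t=0,i=1, bit0=1)
  bits 10111111 = 191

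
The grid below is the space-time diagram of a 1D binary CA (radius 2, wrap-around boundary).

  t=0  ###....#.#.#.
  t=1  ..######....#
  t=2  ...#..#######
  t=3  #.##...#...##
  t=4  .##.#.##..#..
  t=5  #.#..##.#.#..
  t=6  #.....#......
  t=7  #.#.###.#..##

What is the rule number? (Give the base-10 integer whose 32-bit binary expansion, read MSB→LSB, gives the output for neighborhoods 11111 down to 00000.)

  #####|.  b31=0 t=1,i=4
  ####.|#  b30=1 t=1,i=6
  ###.#|.  b29=0 t=3,i=0
  ###..|#  b28=1 t=0,i=2
  ##.##|#  b27=1 t=3,i=1
  ##.#.|.  b26=0 t=4,i=3
  ##..#|#  b25=1 t=4,i=8
  ##...|#  b24=1 t=0,i=3
  #.###|.  b23=0 t=0,i=0
  #.##.|#  b22=1 t=3,i=2
  #.#.#|.  b21=0 t=0,i=9
  #.#..|.  b20=0 t=5,i=2
  #..##|.  b19=0 t=1,i=1
  #..#.|.  b18=0 t=4,i=9
  #...#|.  b17=0 t=2,i=1
  #....|#  b16=1 t=0,i=4
  .####|#  b15=1 t=1,i=3
  .###.|.  b14=0 t=0,i=1
  .##.#|#  b13=1 t=4,i=2
  .##..|.  b12=0 t=3,i=3
  .#.##|#  b11=1 t=0,i=12
  .#.#.|.  b10=0 t=0,i=8
  .#..#|.  b9=0 t=1,i=0
  .#...|.  b8=0 t=3,i=8
  ..###|.  b7=0 t=1,i=2
  ..##.|.  b6=0 t=4,i=1
  ..#.#|#  b5=1 t=0,i=7
  ..#..|#  b4=1 t=1,i=12
  ...##|#  b3=1 t=3,i=10
  ...#.|#  b2=1 t=0,i=6
  ....#|#  b1=1 t=0,i=5
  .....|.  b0=0 t=6,i=3
  bits 01011011010000011010100000111110 = 1531029566

1531029566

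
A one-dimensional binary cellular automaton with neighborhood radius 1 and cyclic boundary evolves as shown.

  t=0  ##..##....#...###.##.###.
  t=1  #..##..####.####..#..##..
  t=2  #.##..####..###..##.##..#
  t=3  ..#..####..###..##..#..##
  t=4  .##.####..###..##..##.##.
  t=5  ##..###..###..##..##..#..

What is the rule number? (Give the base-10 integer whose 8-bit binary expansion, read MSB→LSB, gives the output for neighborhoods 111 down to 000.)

143

  nb ###: next=#  (t=0,i=15, bit7=1)
  nb ##.: next=.  (t=0,i=1, bit6=0)
  nb #.#: next=.  (t=0,i=17, bit5=0)
  nb #..: next=.  (t=0,i=2, bit4=0)
  nb .##: next=#  (t=0,i=0, bit3=1)
  nb .#.: next=#  (t=0,i=10, bit2=1)
  nb ..#: next=#  (t=0,i=3, bit1=1)
  nb ...: next=#  (t=0,i=7, bit0=1)
  bits 10001111 = 143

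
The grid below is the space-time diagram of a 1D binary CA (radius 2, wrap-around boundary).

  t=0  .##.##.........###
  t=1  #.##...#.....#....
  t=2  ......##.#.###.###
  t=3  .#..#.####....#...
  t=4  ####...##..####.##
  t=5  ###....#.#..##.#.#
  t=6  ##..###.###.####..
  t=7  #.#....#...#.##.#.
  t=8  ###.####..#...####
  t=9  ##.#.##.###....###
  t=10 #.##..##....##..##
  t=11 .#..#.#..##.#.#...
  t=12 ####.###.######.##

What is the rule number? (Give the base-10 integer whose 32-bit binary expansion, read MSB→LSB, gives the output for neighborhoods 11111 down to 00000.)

  #####|#  b31=1 t=4,i=0
  ####.|#  b30=1 t=3,i=8
  ###.#|.  b29=0 t=0,i=17
  ###..|.  b28=0 t=2,i=17
  ##.##|#  b27=1 t=0,i=0
  ##.#.|#  b26=1 t=2,i=8
  ##..#|#  b25=1 t=4,i=9
  ##...|.  b24=0 t=0,i=6
  #.###|.  b23=0 t=2,i=11
  #.##.|.  b22=0 t=0,i=1
  #.#.#|#  b21=1 t=2,i=9
  #.#..|#  b20=1 t=5,i=9
  #..##|.  b19=0 t=4,i=10
  #..#.|#  b18=1 t=3,i=3
  #...#|.  b17=0 t=1,i=5
  #....|#  b16=1 t=0,i=7
  .####|#  b15=1 t=3,i=7
  .###.|.  b14=0 t=0,i=16
  .##.#|#  b13=1 t=0,i=2
  .##..|.  b12=0 t=0,i=5
  .#.##|.  b11=0 t=1,i=1
  .#.#.|#  b10=1 t=5,i=8
  .#..#|#  b9=1 t=3,i=2
  .#...|.  b8=0 t=1,i=8
  ..###|.  b7=0 t=0,i=15
  ..##.|#  b6=1 t=2,i=6
  ..#.#|.  b5=0 t=1,i=0
  ..#..|#  b4=1 t=1,i=7
  ...##|.  b3=0 t=0,i=14
  ...#.|#  b2=1 t=1,i=6
  ....#|#  b1=1 t=0,i=13
  .....|.  b0=0 t=0,i=8
  bits 11001110001101011010011001010110 = 3459622486

3459622486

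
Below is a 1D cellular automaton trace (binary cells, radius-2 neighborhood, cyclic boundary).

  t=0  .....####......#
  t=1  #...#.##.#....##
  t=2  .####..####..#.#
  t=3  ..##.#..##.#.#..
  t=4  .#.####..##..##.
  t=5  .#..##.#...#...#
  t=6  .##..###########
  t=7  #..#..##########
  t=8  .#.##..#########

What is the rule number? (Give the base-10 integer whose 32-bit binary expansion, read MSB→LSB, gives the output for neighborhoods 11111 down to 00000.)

4010992444

  nb #####: next=#  (t=6,i=7, bit31=1)
  nb ####.: next=#  (t=0,i=7, bit30=1)
  nb ###.#: next=#  (t=6,i=15, bit29=1)
  nb ###..: next=.  (t=0,i=8, bit28=0)
  nb ##.##: next=#  (t=6,i=0, bit27=1)
  nb ##.#.: next=#  (t=1,i=8, bit26=1)
  nb ##..#: next=#  (t=2,i=5, bit25=1)
  nb ##...: next=#  (t=0,i=9, bit24=1)
  nb #.###: next=.  (t=2,i=1, bit23=0)
  nb #.##.: next=.  (t=1,i=6, bit22=0)
  nb #.#.#: next=.  (t=2,i=15, bit21=0)
  nb #.#..: next=#  (t=1,i=9, bit20=1)
  nb #..##: next=.  (t=2,i=6, bit19=0)
  nb #..#.: next=.  (t=2,i=12, bit18=0)
  nb #...#: next=#  (t=1,i=2, bit17=1)
  nb #....: next=.  (t=0,i=1, bit16=0)
  nb .####: next=#  (t=0,i=6, bit15=1)
  nb .###.: next=#  (t=1,i=15, bit14=1)
  nb .##.#: next=#  (t=1,i=7, bit13=1)
  nb .##..: next=.  (t=4,i=10, bit12=0)
  nb .#.##: next=.  (t=1,i=5, bit11=0)
  nb .#.#.: next=.  (t=2,i=14, bit10=0)
  nb .#..#: next=#  (t=3,i=6, bit9=1)
  nb .#...: next=#  (t=0,i=0, bit8=1)
  nb ..###: next=.  (t=0,i=5, bit7=0)
  nb ..##.: next=.  (t=3,i=2, bit6=0)
  nb ..#.#: next=#  (t=1,i=4, bit5=1)
  nb ..#..: next=#  (t=0,i=15, bit4=1)
  nb ...##: next=#  (t=0,i=4, bit3=1)
  nb ...#.: next=#  (t=0,i=14, bit2=1)
  nb ....#: next=.  (t=0,i=3, bit1=0)
  nb .....: next=.  (t=0,i=2, bit0=0)
  bits 11101111000100101110001100111100 = 4010992444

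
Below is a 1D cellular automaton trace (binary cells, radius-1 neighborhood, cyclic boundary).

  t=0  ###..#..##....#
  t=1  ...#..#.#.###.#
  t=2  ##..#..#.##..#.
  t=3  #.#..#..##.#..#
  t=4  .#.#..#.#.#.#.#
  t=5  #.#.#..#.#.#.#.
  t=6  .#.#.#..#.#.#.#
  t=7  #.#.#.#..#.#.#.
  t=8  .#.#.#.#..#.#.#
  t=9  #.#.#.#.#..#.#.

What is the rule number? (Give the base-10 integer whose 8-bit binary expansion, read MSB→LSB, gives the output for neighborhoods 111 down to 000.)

  nb ###: next=.  (t=0,i=0, bit7=0)
  nb ##.: next=.  (t=0,i=2, bit6=0)
  nb #.#: next=#  (t=1,i=7, bit5=1)
  nb #..: next=#  (t=0,i=3, bit4=1)
  nb .##: next=#  (t=0,i=8, bit3=1)
  nb .#.: next=.  (t=0,i=5, bit2=0)
  nb ..#: next=.  (t=0,i=4, bit1=0)
  nb ...: next=#  (t=0,i=11, bit0=1)
  bits 00111001 = 57

57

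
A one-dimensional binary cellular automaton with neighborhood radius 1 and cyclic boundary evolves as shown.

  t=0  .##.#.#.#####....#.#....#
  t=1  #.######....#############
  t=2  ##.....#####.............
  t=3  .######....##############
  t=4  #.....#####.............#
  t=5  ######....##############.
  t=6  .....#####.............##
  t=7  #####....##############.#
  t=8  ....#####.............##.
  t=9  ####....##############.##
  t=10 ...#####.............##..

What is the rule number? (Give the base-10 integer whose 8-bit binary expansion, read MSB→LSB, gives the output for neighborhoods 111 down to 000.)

119

  ###|.  b7=0 t=0,i=9
  ##.|#  b6=1 t=0,i=2
  #.#|#  b5=1 t=0,i=0
  #..|#  b4=1 t=0,i=13
  .##|.  b3=0 t=0,i=1
  .#.|#  b2=1 t=0,i=4
  ..#|#  b1=1 t=0,i=16
  ...|#  b0=1 t=0,i=14
  bits 01110111 = 119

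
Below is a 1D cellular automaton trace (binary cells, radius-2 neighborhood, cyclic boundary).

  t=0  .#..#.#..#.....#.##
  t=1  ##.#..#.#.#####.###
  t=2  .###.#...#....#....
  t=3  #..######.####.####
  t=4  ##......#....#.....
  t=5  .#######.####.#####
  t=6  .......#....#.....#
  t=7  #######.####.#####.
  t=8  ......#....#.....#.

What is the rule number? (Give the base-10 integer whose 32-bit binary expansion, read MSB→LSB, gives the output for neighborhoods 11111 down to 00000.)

928463119

  #####|.  b31=0 t=1,i=12
  ####.|.  b30=0 t=1,i=0
  ###.#|#  b29=1 t=1,i=1
  ###..|#  b28=1 t=3,i=0
  ##.##|.  b27=0 t=1,i=15
  ##.#.|#  b26=1 t=0,i=0
  ##..#|#  b25=1 t=3,i=1
  ##...|#  b24=1 t=4,i=2
  #.###|.  b23=0 t=1,i=10
  #.##.|#  b22=1 t=0,i=17
  #.#.#|.  b21=0 t=1,i=8
  #.#..|#  b20=1 t=0,i=1
  #..##|.  b19=0 t=3,i=2
  #..#.|#  b18=1 t=0,i=3
  #...#|#  b17=1 t=2,i=7
  #....|#  b16=1 t=0,i=11
  .####|.  b15=0 t=1,i=11
  .###.|.  b14=0 t=2,i=2
  .##.#|#  b13=1 t=0,i=18
  .##..|#  b12=1 t=4,i=1
  .#.##|#  b11=1 t=0,i=16
  .#.#.|.  b10=0 t=0,i=5
  .#..#|.  b9=0 t=0,i=2
  .#...|#  b8=1 t=0,i=10
  ..###|.  b7=0 t=2,i=1
  ..##.|.  b6=0 t=4,i=0
  ..#.#|.  b5=0 t=0,i=4
  ..#..|.  b4=0 t=0,i=9
  ...##|#  b3=1 t=2,i=0
  ...#.|#  b2=1 t=0,i=14
  ....#|#  b1=1 t=0,i=13
  .....|#  b0=1 t=0,i=12
  bits 00110111010101110011100100001111 = 928463119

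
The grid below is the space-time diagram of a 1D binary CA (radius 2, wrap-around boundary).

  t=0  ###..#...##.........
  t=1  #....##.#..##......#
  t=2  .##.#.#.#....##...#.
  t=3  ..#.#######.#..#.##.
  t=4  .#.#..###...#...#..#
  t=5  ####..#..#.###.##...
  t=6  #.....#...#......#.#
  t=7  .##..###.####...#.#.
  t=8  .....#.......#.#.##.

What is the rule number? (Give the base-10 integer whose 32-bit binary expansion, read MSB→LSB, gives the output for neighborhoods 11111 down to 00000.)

2167483804

  nb #####: next=#  (t=3,i=6, bit31=1)
  nb ####.: next=.  (t=3,i=9, bit30=0)
  nb ###.#: next=.  (t=3,i=10, bit29=0)
  nb ###..: next=.  (t=0,i=2, bit28=0)
  nb ##.##: next=.  (t=5,i=14, bit27=0)
  nb ##.#.: next=.  (t=1,i=7, bit26=0)
  nb ##..#: next=.  (t=0,i=3, bit25=0)
  nb ##...: next=#  (t=0,i=11, bit24=1)
  nb #.###: next=.  (t=3,i=4, bit23=0)
  nb #.##.: next=.  (t=3,i=17, bit22=0)
  nb #.#.#: next=#  (t=2,i=4, bit21=1)
  nb #.#..: next=#  (t=1,i=8, bit20=1)
  nb #..##: next=.  (t=1,i=10, bit19=0)
  nb #..#.: next=.  (t=0,i=4, bit18=0)
  nb #...#: next=.  (t=0,i=7, bit17=0)
  nb #....: next=#  (t=0,i=12, bit16=1)
  nb .####: next=.  (t=3,i=5, bit15=0)
  nb .###.: next=.  (t=0,i=1, bit14=0)
  nb .##.#: next=#  (t=1,i=6, bit13=1)
  nb .##..: next=.  (t=0,i=10, bit12=0)
  nb .#.##: next=#  (t=3,i=3, bit11=1)
  nb .#.#.: next=#  (t=2,i=5, bit10=1)
  nb .#..#: next=.  (t=1,i=9, bit9=0)
  nb .#...: next=#  (t=0,i=6, bit8=1)
  nb ..###: next=#  (t=0,i=0, bit7=1)
  nb ..##.: next=.  (t=0,i=9, bit6=0)
  nb ..#.#: next=.  (t=3,i=2, bit5=0)
  nb ..#..: next=#  (t=0,i=5, bit4=1)
  nb ...##: next=#  (t=0,i=8, bit3=1)
  nb ...#.: next=#  (t=2,i=17, bit2=1)
  nb ....#: next=.  (t=0,i=18, bit1=0)
  nb .....: next=.  (t=0,i=13, bit0=0)
  bits 10000001001100010010110110011100 = 2167483804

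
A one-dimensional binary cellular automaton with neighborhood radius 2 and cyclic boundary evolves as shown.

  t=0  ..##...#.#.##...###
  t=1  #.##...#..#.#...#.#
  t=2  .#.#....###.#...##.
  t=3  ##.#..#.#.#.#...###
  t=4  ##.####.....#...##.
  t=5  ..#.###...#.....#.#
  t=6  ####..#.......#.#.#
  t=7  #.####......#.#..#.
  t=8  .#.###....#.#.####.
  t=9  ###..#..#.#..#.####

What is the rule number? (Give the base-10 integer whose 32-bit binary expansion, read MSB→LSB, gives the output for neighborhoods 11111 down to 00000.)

  nb #####: next=.  (t=3,i=18, bit31=0)
  nb ####.: next=#  (t=3,i=0, bit30=1)
  nb ###.#: next=#  (t=2,i=10, bit29=1)
  nb ###..: next=#  (t=0,i=18, bit28=1)
  nb ##.##: next=#  (t=1,i=1, bit27=1)
  nb ##.#.: next=.  (t=2,i=11, bit26=0)
  nb ##..#: next=#  (t=0,i=0, bit25=1)
  nb ##...: next=.  (t=0,i=4, bit24=0)
  nb #.###: next=.  (t=4,i=3, bit23=0)
  nb #.##.: next=.  (t=0,i=11, bit22=0)
  nb #.#.#: next=.  (t=0,i=9, bit21=0)
  nb #.#..: next=#  (t=1,i=12, bit20=1)
  nb #..##: next=.  (t=0,i=1, bit19=0)
  nb #..#.: next=#  (t=1,i=9, bit18=1)
  nb #...#: next=.  (t=0,i=5, bit17=0)
  nb #....: next=.  (t=2,i=5, bit16=0)
  nb .####: next=#  (t=3,i=17, bit15=1)
  nb .###.: next=.  (t=0,i=17, bit14=0)
  nb .##.#: next=.  (t=1,i=0, bit13=0)
  nb .##..: next=#  (t=0,i=3, bit12=1)
  nb .#.##: next=#  (t=0,i=10, bit11=1)
  nb .#.#.: next=.  (t=0,i=8, bit10=0)
  nb .#..#: next=#  (t=1,i=8, bit9=1)
  nb .#...: next=.  (t=1,i=13, bit8=0)
  nb ..###: next=#  (t=0,i=16, bit7=1)
  nb ..##.: next=#  (t=0,i=2, bit6=1)
  nb ..#.#: next=#  (t=0,i=7, bit5=1)
  nb ..#..: next=.  (t=1,i=7, bit4=0)
  nb ...##: next=.  (t=0,i=15, bit3=0)
  nb ...#.: next=.  (t=0,i=6, bit2=0)
  nb ....#: next=#  (t=2,i=6, bit1=1)
  nb .....: next=.  (t=4,i=9, bit0=0)
  bits 01111010000101001001101011100010 = 2048170722

2048170722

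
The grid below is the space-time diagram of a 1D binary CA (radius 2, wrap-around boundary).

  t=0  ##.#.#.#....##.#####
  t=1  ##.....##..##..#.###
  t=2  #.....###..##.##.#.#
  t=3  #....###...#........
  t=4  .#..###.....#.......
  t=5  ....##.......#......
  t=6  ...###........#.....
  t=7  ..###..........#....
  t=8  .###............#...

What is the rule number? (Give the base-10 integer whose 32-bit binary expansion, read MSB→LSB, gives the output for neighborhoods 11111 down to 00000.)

  [31] ##### => #  t=0,i=17
  [30] ####. => #  t=0,i=0
  [29] ###.# => #  t=0,i=1
  [28] ###.. => .  t=1,i=1
  [27] ##.## => .  t=0,i=14
  [26] ##.#. => .  t=0,i=2
  [25] ##..# => .  t=1,i=9
  [24] ##... => .  t=1,i=2
  [23] #.### => #  t=0,i=15
  [22] #.##. => .  t=2,i=14
  [21] #.#.# => .  t=0,i=3
  [20] #.#.. => #  t=0,i=7
  [19] #..## => .  t=1,i=10
  [18] #..#. => #  t=1,i=14
  [17] #...# => .  t=3,i=9
  [16] #.... => .  t=0,i=9
  [15] .#### => .  t=0,i=16
  [14] .###. => #  t=2,i=7
  [13] .##.# => .  t=0,i=13
  [12] .##.. => #  t=1,i=8
  [11] .#.## => .  t=1,i=16
  [10] .#.#. => .  t=0,i=4
  [9] .#..# => .  t=4,i=2
  [8] .#... => #  t=0,i=8
  [7] ..### => #  t=2,i=6
  [6] ..##. => #  t=0,i=12
  [5] ..#.# => #  t=1,i=15
  [4] ..#.. => .  t=3,i=0
  [3] ...## => #  t=0,i=11
  [2] ...#. => .  t=3,i=10
  [1] ....# => .  t=0,i=10
  [0] ..... => .  t=1,i=4
  bits 11100000100101000101000111101000 = 3767816680

3767816680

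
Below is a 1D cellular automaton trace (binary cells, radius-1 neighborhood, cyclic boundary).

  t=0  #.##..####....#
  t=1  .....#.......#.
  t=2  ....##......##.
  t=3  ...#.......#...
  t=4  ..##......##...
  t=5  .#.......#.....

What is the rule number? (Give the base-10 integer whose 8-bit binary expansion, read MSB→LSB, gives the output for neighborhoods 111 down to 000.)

6

  ###|.  b7=0 t=0,i=7
  ##.|.  b6=0 t=0,i=0
  #.#|.  b5=0 t=0,i=1
  #..|.  b4=0 t=0,i=4
  .##|.  b3=0 t=0,i=2
  .#.|#  b2=1 t=1,i=5
  ..#|#  b1=1 t=0,i=5
  ...|.  b0=0 t=0,i=11
  bits 00000110 = 6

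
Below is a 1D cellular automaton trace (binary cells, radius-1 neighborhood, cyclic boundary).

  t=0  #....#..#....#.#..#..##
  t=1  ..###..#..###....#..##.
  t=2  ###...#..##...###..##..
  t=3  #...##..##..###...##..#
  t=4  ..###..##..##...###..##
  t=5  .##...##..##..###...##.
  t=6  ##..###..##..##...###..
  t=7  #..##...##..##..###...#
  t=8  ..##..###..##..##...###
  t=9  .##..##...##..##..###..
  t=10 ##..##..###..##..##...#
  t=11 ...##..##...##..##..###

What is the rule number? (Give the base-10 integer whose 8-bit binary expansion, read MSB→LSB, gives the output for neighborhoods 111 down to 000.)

11

  [7] ### => .  t=0,i=22
  [6] ##. => .  t=0,i=0
  [5] #.# => .  t=0,i=14
  [4] #.. => .  t=0,i=1
  [3] .## => #  t=0,i=21
  [2] .#. => .  t=0,i=5
  [1] ..# => #  t=0,i=4
  [0] ... => #  t=0,i=2
  bits 00001011 = 11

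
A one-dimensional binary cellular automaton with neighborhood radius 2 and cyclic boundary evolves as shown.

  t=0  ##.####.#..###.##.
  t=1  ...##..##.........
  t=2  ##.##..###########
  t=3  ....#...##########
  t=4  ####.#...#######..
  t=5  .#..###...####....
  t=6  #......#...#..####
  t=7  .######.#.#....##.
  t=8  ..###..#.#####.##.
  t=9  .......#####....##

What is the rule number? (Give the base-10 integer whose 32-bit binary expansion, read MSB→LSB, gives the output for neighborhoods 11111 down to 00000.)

2240912743

  [31] ##### => #  t=2,i=9
  [30] ####. => .  t=0,i=5
  [29] ###.# => .  t=0,i=6
  [28] ###.. => .  t=3,i=17
  [27] ##.## => .  t=0,i=2
  [26] ##.#. => #  t=0,i=7
  [25] ##..# => .  t=1,i=5
  [24] ##... => #  t=1,i=9
  [23] #.### => #  t=0,i=3
  [22] #.##. => .  t=0,i=0
  [21] #.#.# => .  t=7,i=8
  [20] #.#.. => #  t=0,i=8
  [19] #..## => .  t=0,i=10
  [18] #..#. => .  t=8,i=6
  [17] #...# => .  t=3,i=6
  [16] #.... => #  t=1,i=10
  [15] .#### => #  t=0,i=4
  [14] .###. => .  t=0,i=12
  [13] .##.# => .  t=0,i=1
  [12] .##.. => #  t=1,i=4
  [11] .#.## => #  t=8,i=8
  [10] .#.#. => #  t=7,i=9
  [9] .#..# => .  t=0,i=9
  [8] .#... => #  t=3,i=5
  [7] ..### => .  t=0,i=11
  [6] ..##. => #  t=1,i=3
  [5] ..#.# => #  t=8,i=7
  [4] ..#.. => .  t=3,i=4
  [3] ...## => .  t=1,i=2
  [2] ...#. => #  t=3,i=3
  [1] ....# => #  t=1,i=1
  [0] ..... => #  t=1,i=0
  bits 10000101100100011001110101100111 = 2240912743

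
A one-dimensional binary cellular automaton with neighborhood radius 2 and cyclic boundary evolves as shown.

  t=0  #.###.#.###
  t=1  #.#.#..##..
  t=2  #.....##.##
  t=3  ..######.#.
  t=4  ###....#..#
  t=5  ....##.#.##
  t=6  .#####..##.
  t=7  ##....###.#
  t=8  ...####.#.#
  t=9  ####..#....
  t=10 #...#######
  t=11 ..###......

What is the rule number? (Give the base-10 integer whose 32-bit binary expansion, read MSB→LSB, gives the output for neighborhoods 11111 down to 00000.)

584002043

  ##### -> .   bit 31 = 0  t=3,i=4
  ####. -> .   bit 30 = 0  t=0,i=10
  ###.# -> #   bit 29 = 1  t=0,i=0
  ###.. -> .   bit 28 = 0  t=2,i=0
  ##.## -> .   bit 27 = 0  t=0,i=1
  ##.#. -> .   bit 26 = 0  t=0,i=5
  ##..# -> #   bit 25 = 1  t=1,i=9
  ##... -> .   bit 24 = 0  t=2,i=1
  #.### -> #   bit 23 = 1  t=0,i=2
  #.##. -> #   bit 22 = 1  t=5,i=9
  #.#.# -> .   bit 21 = 0  t=0,i=6
  #.#.. -> .   bit 20 = 0  t=1,i=4
  #..## -> #   bit 19 = 1  t=1,i=6
  #..#. -> #   bit 18 = 1  t=1,i=10
  #...# -> #   bit 17 = 1  t=3,i=0
  #.... -> #   bit 16 = 1  t=2,i=2
  .#### -> .   bit 15 = 0  t=0,i=9
  .###. -> .   bit 14 = 0  t=0,i=3
  .##.# -> #   bit 13 = 1  t=2,i=7
  .##.. -> .   bit 12 = 0  t=1,i=8
  .#.## -> #   bit 11 = 1  t=0,i=7
  .#.#. -> .   bit 10 = 0  t=1,i=1
  .#..# -> .   bit 9 = 0  t=1,i=5
  .#... -> #   bit 8 = 1  t=3,i=10
  ..### -> #   bit 7 = 1  t=3,i=2
  ..##. -> #   bit 6 = 1  t=1,i=7
  ..#.# -> #   bit 5 = 1  t=1,i=0
  ..#.. -> #   bit 4 = 1  t=4,i=7
  ...## -> #   bit 3 = 1  t=2,i=5
  ...#. -> .   bit 2 = 0  t=4,i=6
  ....# -> #   bit 1 = 1  t=2,i=4
  ..... -> #   bit 0 = 1  t=2,i=3
  bits 00100010110011110010100111111011 = 584002043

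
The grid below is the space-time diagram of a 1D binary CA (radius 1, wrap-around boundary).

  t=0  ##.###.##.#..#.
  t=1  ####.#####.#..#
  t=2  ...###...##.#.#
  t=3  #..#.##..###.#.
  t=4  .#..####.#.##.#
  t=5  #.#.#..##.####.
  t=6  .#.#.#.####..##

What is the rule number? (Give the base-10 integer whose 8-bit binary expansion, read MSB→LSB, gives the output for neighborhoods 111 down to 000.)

120

  ###|.  b7=0 t=0,i=4
  ##.|#  b6=1 t=0,i=1
  #.#|#  b5=1 t=0,i=2
  #..|#  b4=1 t=0,i=11
  .##|#  b3=1 t=0,i=0
  .#.|.  b2=0 t=0,i=10
  ..#|.  b1=0 t=0,i=12
  ...|.  b0=0 t=2,i=1
  bits 01111000 = 120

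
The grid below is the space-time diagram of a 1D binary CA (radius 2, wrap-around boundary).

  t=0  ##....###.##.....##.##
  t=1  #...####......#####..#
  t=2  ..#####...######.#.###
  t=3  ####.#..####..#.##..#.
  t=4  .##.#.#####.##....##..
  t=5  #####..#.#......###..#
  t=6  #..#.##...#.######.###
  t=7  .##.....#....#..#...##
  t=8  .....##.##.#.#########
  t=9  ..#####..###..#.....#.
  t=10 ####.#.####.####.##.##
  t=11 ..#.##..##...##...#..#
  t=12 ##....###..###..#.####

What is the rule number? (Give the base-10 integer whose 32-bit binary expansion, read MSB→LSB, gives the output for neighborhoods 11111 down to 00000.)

1177478107

  nb #####: next=.  (t=1,i=16, bit31=0)
  nb ####.: next=#  (t=0,i=0, bit30=1)
  nb ###.#: next=.  (t=0,i=8, bit29=0)
  nb ###..: next=.  (t=0,i=1, bit28=0)
  nb ##.##: next=.  (t=0,i=9, bit27=0)
  nb ##.#.: next=#  (t=2,i=16, bit26=1)
  nb ##..#: next=#  (t=1,i=19, bit25=1)
  nb ##...: next=.  (t=0,i=2, bit24=0)
  nb #.###: next=.  (t=0,i=20, bit23=0)
  nb #.##.: next=.  (t=0,i=10, bit22=0)
  nb #.#.#: next=#  (t=2,i=17, bit21=1)
  nb #.#..: next=.  (t=3,i=5, bit20=0)
  nb #..##: next=#  (t=1,i=20, bit19=1)
  nb #..#.: next=#  (t=3,i=13, bit18=1)
  nb #...#: next=#  (t=1,i=2, bit17=1)
  nb #....: next=.  (t=0,i=3, bit16=0)
  nb .####: next=#  (t=0,i=21, bit15=1)
  nb .###.: next=#  (t=0,i=7, bit14=1)
  nb .##.#: next=#  (t=0,i=18, bit13=1)
  nb .##..: next=.  (t=0,i=11, bit12=0)
  nb .#.##: next=.  (t=2,i=18, bit11=0)
  nb .#.#.: next=.  (t=5,i=8, bit10=0)
  nb .#..#: next=#  (t=3,i=6, bit9=1)
  nb .#...: next=#  (t=5,i=10, bit8=1)
  nb ..###: next=#  (t=0,i=6, bit7=1)
  nb ..##.: next=#  (t=0,i=17, bit6=1)
  nb ..#.#: next=.  (t=3,i=14, bit5=0)
  nb ..#..: next=#  (t=7,i=8, bit4=1)
  nb ...##: next=#  (t=0,i=5, bit3=1)
  nb ...#.: next=.  (t=6,i=9, bit2=0)
  nb ....#: next=#  (t=0,i=4, bit1=1)
  nb .....: next=#  (t=0,i=14, bit0=1)
  bits 01000110001011101110001111011011 = 1177478107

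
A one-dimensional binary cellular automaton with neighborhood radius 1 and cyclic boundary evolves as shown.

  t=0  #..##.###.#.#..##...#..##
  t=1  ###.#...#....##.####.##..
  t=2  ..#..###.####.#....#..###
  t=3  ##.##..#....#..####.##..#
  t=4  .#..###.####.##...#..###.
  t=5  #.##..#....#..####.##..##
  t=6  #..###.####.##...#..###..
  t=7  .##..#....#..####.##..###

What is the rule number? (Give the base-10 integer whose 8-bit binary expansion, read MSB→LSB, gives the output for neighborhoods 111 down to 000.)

  ### -> .   bit 7 = 0  t=0,i=7
  ##. -> #   bit 6 = 1  t=0,i=0
  #.# -> .   bit 5 = 0  t=0,i=5
  #.. -> #   bit 4 = 1  t=0,i=1
  .## -> .   bit 3 = 0  t=0,i=3
  .#. -> .   bit 2 = 0  t=0,i=10
  ..# -> #   bit 1 = 1  t=0,i=2
  ... -> #   bit 0 = 1  t=0,i=18
  bits 01010011 = 83

83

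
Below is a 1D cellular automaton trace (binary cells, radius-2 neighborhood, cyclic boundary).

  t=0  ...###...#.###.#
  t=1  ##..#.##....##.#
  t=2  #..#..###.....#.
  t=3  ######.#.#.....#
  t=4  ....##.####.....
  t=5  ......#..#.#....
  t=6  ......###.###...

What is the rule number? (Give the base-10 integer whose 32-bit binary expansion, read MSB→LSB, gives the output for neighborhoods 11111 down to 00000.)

1769887504

  ##### -> .   bit 31 = 0  t=3,i=1
  ####. -> #   bit 30 = 1  t=3,i=4
  ###.# -> #   bit 29 = 1  t=0,i=13
  ###.. -> .   bit 28 = 0  t=0,i=5
  ##.## -> #   bit 27 = 1  t=1,i=14
  ##.#. -> .   bit 26 = 0  t=0,i=14
  ##..# -> .   bit 25 = 0  t=1,i=2
  ##... -> #   bit 24 = 1  t=0,i=6
  #.### -> .   bit 23 = 0  t=0,i=11
  #.##. -> #   bit 22 = 1  t=1,i=6
  #.#.# -> #   bit 21 = 1  t=3,i=7
  #.#.. -> #   bit 20 = 1  t=0,i=15
  #..## -> #   bit 19 = 1  t=2,i=5
  #..#. -> #   bit 18 = 1  t=1,i=3
  #...# -> #   bit 17 = 1  t=0,i=1
  #.... -> .   bit 16 = 0  t=1,i=9
  .#### -> .   bit 15 = 0  t=3,i=0
  .###. -> #   bit 14 = 1  t=0,i=4
  .##.# -> .   bit 13 = 0  t=1,i=13
  .##.. -> #   bit 12 = 1  t=1,i=7
  .#.## -> .   bit 11 = 0  t=0,i=10
  .#.#. -> #   bit 10 = 1  t=2,i=15
  .#..# -> #   bit 9 = 1  t=2,i=1
  .#... -> #   bit 8 = 1  t=0,i=0
  ..### -> .   bit 7 = 0  t=0,i=3
  ..##. -> .   bit 6 = 0  t=1,i=12
  ..#.# -> .   bit 5 = 0  t=0,i=9
  ..#.. -> #   bit 4 = 1  t=2,i=3
  ...## -> .   bit 3 = 0  t=0,i=2
  ...#. -> .   bit 2 = 0  t=0,i=8
  ....# -> .   bit 1 = 0  t=1,i=10
  ..... -> .   bit 0 = 0  t=2,i=11
  bits 01101001011111100101011100010000 = 1769887504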